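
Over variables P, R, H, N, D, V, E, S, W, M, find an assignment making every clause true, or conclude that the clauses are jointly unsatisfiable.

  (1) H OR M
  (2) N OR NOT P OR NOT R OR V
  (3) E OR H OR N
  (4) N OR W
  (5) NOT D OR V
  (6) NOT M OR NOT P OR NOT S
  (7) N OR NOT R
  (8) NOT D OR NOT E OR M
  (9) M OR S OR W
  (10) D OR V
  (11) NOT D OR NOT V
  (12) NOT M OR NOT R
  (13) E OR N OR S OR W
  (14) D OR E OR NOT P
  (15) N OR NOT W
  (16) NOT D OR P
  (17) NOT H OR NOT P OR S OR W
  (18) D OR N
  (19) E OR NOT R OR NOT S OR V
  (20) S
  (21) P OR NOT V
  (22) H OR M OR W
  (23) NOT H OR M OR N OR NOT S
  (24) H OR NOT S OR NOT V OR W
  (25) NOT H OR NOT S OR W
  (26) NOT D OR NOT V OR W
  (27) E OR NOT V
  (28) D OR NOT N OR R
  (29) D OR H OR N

Unit clause (S) forces S = True.
Try P = False:
  (NOT D OR P) forces D = False.
  (D OR V) forces V = True.
  clause (P OR NOT V) is falsified — backtrack.
So P = True.
  then (NOT M OR NOT P OR NOT S) forces M = False.
  then (H OR M) forces H = True.
  then (NOT H OR M OR N OR NOT S) forces N = True.
  then (NOT H OR NOT S OR W) forces W = True.
Set R = True.
Set D = False.
  then (D OR V) forces V = True.
  then (D OR E OR NOT P) forces E = True.
All clauses satisfied.

P = True, R = True, H = True, N = True, D = False, V = True, E = True, S = True, W = True, M = False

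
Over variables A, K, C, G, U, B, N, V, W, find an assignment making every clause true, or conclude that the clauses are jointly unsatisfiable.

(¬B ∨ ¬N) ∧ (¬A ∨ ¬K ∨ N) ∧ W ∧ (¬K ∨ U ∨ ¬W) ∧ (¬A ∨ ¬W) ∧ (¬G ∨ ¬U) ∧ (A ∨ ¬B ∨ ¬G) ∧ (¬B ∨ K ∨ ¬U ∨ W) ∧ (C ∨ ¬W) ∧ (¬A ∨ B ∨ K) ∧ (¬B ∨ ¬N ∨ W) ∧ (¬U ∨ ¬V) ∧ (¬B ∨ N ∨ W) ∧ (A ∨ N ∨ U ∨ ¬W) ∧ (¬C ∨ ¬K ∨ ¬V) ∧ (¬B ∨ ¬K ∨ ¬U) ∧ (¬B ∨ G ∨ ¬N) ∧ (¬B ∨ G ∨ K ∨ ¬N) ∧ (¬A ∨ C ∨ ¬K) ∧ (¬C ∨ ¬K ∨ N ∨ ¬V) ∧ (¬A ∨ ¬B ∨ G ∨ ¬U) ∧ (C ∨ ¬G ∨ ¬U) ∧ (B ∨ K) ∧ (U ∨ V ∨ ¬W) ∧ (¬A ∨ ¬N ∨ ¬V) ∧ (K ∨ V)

A = False, K = True, C = True, G = False, U = True, B = False, N = True, V = False, W = True

Unit clause (W) forces W = True.
In (¬A ∨ ¬W) only ¬A is left, so A = False.
In (C ∨ ¬W) only C is left, so C = True.
Set K = True.
  then (¬K ∨ U ∨ ¬W) forces U = True.
  then (¬G ∨ ¬U) forces G = False.
  then (¬U ∨ ¬V) forces V = False.
  then (¬B ∨ ¬K ∨ ¬U) forces B = False.
Set N = True.
All clauses satisfied.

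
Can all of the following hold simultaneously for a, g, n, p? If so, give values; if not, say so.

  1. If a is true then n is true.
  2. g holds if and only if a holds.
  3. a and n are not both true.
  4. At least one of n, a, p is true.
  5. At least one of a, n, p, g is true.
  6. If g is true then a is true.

a = False; g = False; n = True; p = True

  (1) a=F ⇒ n: vacuous ✓
  (2) g=F, a=F — same ✓
  (3) a=F, n=T — not both ✓
  (4) {n, a, p}: 2 true — at least one ✓
  (5) {a, n, p, g}: 2 true — at least one ✓
  (6) g=F ⇒ a: vacuous ✓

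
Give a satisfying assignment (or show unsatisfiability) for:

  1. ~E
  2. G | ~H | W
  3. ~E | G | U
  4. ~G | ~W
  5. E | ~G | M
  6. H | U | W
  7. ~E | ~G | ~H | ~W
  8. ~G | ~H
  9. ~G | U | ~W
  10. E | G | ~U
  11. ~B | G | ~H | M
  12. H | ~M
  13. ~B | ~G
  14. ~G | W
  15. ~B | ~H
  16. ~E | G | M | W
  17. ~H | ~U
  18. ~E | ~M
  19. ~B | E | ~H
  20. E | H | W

G=F; H=T; W=T; M=F; U=F; B=F; E=F

Unit clause (~E) forces E = False.
Set G = False.
  then (E | G | ~U) forces U = False.
Set H = True.
  then (G | ~H | W) forces W = True.
  then (~B | ~H) forces B = False.
Set M = False.
All clauses satisfied.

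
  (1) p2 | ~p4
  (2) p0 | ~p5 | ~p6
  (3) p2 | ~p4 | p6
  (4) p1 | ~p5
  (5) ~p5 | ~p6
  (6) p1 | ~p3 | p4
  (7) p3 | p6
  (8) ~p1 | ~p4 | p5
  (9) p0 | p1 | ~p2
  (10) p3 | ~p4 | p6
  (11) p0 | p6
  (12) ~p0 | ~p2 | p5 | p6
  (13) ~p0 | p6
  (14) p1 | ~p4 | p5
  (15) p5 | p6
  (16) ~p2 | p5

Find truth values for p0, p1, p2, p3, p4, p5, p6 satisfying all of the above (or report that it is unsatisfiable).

p0 = False; p1 = True; p2 = False; p3 = True; p4 = False; p5 = False; p6 = True

Set p0 = False.
  then (p0 | p6) forces p6 = True.
  then (p0 | ~p5 | ~p6) forces p5 = False.
  then (~p2 | p5) forces p2 = False.
  then (p2 | ~p4) forces p4 = False.
Set p1 = True.
Set p3 = True.
All clauses satisfied.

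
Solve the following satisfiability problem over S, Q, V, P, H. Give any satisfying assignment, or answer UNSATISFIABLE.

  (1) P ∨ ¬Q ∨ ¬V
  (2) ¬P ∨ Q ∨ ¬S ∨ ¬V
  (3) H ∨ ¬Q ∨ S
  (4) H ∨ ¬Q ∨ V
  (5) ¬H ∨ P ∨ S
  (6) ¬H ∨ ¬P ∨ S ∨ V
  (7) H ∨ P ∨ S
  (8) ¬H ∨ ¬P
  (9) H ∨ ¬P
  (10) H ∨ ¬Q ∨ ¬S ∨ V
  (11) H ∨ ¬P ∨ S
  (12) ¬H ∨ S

S = True; Q = False; V = True; P = False; H = True

Set S = True.
Set Q = False.
Set V = True.
  then (¬P ∨ Q ∨ ¬S ∨ ¬V) forces P = False.
Set H = True.
All clauses satisfied.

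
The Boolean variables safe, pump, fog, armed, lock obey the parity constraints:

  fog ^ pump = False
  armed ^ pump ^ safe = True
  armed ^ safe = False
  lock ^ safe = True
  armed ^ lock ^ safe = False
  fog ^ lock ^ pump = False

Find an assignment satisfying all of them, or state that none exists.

safe = True; pump = True; fog = True; armed = True; lock = False

fog ^ pump = T ^ T = False ✓
armed ^ pump ^ safe = T ^ T ^ T = True ✓
armed ^ safe = T ^ T = False ✓
lock ^ safe = F ^ T = True ✓
armed ^ lock ^ safe = T ^ F ^ T = False ✓
fog ^ lock ^ pump = T ^ F ^ T = False ✓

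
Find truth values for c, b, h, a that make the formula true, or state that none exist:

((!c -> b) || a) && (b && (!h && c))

c = True, b = True, h = False, a = False

  (!c -> b) || a = True
    !c -> b = True
      !c = False
  b && (!h && c) = True
    !h && c = True
      !h = True
Both conjuncts True, so the formula holds.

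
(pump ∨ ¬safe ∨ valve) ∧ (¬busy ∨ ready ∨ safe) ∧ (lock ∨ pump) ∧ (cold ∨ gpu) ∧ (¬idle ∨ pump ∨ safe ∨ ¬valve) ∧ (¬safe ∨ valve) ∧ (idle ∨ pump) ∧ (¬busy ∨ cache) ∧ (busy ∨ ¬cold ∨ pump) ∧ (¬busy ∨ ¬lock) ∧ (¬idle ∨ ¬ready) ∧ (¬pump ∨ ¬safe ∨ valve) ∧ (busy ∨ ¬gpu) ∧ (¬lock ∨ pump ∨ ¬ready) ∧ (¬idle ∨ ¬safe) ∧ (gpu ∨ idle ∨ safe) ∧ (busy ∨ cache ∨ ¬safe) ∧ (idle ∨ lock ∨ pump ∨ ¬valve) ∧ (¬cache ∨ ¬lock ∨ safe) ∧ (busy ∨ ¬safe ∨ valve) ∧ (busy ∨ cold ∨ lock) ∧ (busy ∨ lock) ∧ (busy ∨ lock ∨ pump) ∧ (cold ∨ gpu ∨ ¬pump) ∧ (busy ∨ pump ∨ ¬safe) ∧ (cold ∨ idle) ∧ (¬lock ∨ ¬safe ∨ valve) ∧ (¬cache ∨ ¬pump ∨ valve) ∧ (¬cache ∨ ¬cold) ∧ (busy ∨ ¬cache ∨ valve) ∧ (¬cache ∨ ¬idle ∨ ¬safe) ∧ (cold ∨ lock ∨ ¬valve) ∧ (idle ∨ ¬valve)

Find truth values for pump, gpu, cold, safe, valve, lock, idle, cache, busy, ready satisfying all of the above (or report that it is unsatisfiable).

Set pump = True.
Set gpu = False.
  then (cold ∨ gpu) forces cold = True.
  then (¬cache ∨ ¬cold) forces cache = False.
  then (¬busy ∨ cache) forces busy = False.
  then (busy ∨ cache ∨ ¬safe) forces safe = False.
  then (busy ∨ lock) forces lock = True.
  then (gpu ∨ idle ∨ safe) forces idle = True.
  then (¬idle ∨ ¬ready) forces ready = False.
Set valve = False.
All clauses satisfied.

pump = True, gpu = False, cold = True, safe = False, valve = False, lock = True, idle = True, cache = False, busy = False, ready = False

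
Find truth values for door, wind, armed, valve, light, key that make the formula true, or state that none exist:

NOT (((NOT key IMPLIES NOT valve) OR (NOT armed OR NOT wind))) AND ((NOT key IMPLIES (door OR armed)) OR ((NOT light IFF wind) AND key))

door = False, wind = True, armed = True, valve = True, light = True, key = False

  NOT (((NOT key IMPLIES NOT valve) OR (NOT armed OR NOT wind))) = True
    (NOT key IMPLIES NOT valve) OR (NOT armed OR NOT wind) = False
      NOT key IMPLIES NOT valve = False
        NOT key = True
        NOT valve = False
      NOT armed OR NOT wind = False
        NOT armed = False
        NOT wind = False
  (NOT key IMPLIES (door OR armed)) OR ((NOT light IFF wind) AND key) = True
    NOT key IMPLIES (door OR armed) = True
      NOT key = True
      door OR armed = True
    (NOT light IFF wind) AND key = False
      NOT light IFF wind = False
        NOT light = False
Both conjuncts True, so the formula holds.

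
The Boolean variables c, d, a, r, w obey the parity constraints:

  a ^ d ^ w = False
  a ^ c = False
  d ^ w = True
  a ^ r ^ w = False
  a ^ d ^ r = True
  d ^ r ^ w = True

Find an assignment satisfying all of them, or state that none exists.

c = True; d = False; a = True; r = False; w = True

a ^ d ^ w = T ^ F ^ T = False ✓
a ^ c = T ^ T = False ✓
d ^ w = F ^ T = True ✓
a ^ r ^ w = T ^ F ^ T = False ✓
a ^ d ^ r = T ^ F ^ F = True ✓
d ^ r ^ w = F ^ F ^ T = True ✓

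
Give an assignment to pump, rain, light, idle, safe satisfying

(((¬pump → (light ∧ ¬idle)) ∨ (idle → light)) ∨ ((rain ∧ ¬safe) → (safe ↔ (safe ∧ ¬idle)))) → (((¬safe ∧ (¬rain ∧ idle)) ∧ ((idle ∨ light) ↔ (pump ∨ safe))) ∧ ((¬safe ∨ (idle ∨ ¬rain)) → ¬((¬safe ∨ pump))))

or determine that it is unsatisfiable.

Case safe = True: the formula becomes (((¬pump → (light ∧ ¬idle)) ∨ (idle → light)) ∨ True) → (False ∧ ((idle ∨ ¬rain) → ¬pump)) = False.
Case safe = False: the formula becomes (((¬pump → (light ∧ ¬idle)) ∨ (idle → light)) ∨ True) → (((¬rain ∧ idle) ∧ ((idle ∨ light) ↔ pump)) ∧ False) = False.
Both cases fail — unsatisfiable.

Unsatisfiable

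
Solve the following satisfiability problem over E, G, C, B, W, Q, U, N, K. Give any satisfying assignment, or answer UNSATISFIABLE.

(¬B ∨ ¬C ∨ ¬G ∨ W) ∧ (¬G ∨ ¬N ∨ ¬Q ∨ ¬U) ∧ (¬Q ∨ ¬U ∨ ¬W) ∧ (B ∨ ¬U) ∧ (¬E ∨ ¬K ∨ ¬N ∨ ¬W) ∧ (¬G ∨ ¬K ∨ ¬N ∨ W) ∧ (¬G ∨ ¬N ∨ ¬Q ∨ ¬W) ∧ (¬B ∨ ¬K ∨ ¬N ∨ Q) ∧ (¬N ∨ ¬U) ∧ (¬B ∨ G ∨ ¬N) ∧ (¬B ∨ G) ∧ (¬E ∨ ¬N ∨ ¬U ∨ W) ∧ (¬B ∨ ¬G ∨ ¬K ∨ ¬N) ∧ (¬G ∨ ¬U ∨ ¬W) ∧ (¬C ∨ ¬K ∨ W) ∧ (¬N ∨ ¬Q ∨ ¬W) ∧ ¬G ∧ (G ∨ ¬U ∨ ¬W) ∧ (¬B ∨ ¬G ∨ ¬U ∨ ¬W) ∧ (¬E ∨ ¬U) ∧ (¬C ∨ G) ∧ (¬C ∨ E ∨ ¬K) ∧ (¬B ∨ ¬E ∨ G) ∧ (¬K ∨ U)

Unit clause (¬G) forces G = False.
In (¬C ∨ G) only ¬C is left, so C = False.
In (¬B ∨ G) only ¬B is left, so B = False.
In (B ∨ ¬U) only ¬U is left, so U = False.
In (¬K ∨ U) only ¬K is left, so K = False.
Set E = True.
Set W = False.
Set Q = True.
Set N = True.
All clauses satisfied.

E = True, G = False, C = False, B = False, W = False, Q = True, U = False, N = True, K = False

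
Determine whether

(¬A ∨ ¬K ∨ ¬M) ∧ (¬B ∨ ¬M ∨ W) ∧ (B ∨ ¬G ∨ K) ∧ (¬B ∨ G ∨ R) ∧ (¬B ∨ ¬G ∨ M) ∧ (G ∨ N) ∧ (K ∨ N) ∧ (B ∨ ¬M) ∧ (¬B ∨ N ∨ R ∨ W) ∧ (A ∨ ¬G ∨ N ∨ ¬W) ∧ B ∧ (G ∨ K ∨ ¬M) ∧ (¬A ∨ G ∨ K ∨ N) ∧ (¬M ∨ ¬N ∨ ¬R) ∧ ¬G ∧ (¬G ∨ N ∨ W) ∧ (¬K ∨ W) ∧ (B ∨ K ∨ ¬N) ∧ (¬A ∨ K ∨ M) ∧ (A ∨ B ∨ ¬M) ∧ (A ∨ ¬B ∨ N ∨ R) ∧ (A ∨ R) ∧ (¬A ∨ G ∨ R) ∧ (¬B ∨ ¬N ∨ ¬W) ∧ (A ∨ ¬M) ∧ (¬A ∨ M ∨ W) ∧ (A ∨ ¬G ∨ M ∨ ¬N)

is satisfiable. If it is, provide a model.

M = False, R = True, G = False, W = False, A = False, B = True, K = False, N = True

Unit clause (B) forces B = True.
Unit clause (¬G) forces G = False.
In (¬B ∨ G ∨ R) only R is left, so R = True.
In (G ∨ N) only N is left, so N = True.
In (¬M ∨ ¬N ∨ ¬R) only ¬M is left, so M = False.
In (¬B ∨ ¬N ∨ ¬W) only ¬W is left, so W = False.
In (¬A ∨ M ∨ W) only ¬A is left, so A = False.
In (¬K ∨ W) only ¬K is left, so K = False.
All clauses satisfied.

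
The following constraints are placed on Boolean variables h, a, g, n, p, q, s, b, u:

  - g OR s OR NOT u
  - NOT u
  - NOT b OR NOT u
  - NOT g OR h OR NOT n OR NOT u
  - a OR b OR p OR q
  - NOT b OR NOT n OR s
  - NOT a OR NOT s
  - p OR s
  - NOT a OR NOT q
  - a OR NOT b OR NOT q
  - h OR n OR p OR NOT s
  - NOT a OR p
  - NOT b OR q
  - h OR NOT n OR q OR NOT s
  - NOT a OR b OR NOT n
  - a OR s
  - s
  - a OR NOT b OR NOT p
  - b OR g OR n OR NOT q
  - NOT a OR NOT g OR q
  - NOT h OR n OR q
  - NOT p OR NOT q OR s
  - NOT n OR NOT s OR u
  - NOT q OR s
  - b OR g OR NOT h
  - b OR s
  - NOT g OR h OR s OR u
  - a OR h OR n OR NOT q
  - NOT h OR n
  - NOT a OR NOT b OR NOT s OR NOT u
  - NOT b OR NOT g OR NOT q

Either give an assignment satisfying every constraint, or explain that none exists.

h: False, a: False, g: False, n: False, p: True, q: False, s: True, b: False, u: False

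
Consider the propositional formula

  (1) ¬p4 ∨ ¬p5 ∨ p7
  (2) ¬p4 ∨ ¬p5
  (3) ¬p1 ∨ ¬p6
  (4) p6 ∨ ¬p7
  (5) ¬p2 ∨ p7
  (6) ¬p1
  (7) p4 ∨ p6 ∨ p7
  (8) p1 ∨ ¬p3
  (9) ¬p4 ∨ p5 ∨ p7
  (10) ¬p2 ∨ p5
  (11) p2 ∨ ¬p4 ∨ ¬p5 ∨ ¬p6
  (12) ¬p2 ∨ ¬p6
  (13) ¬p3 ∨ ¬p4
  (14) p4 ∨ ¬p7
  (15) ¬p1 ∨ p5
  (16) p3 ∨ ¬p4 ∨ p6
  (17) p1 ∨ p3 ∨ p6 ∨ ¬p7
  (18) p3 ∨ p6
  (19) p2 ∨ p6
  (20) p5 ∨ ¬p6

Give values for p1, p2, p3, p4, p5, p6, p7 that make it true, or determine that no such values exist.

Unit clause (¬p1) forces p1 = False.
In (p1 ∨ ¬p3) only ¬p3 is left, so p3 = False.
In (p3 ∨ p6) only p6 is left, so p6 = True.
In (p5 ∨ ¬p6) only p5 is left, so p5 = True.
In (¬p4 ∨ ¬p5) only ¬p4 is left, so p4 = False.
In (¬p2 ∨ ¬p6) only ¬p2 is left, so p2 = False.
In (p4 ∨ ¬p7) only ¬p7 is left, so p7 = False.
All clauses satisfied.

p1 = False, p2 = False, p3 = False, p4 = False, p5 = True, p6 = True, p7 = False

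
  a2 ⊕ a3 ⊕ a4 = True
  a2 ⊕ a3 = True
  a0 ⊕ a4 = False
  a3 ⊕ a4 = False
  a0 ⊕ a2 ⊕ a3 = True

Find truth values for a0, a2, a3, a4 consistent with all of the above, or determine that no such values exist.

a0 = False; a2 = True; a3 = False; a4 = False

a2 ⊕ a3 ⊕ a4 = T ⊕ F ⊕ F = True ✓
a2 ⊕ a3 = T ⊕ F = True ✓
a0 ⊕ a4 = F ⊕ F = False ✓
a3 ⊕ a4 = F ⊕ F = False ✓
a0 ⊕ a2 ⊕ a3 = F ⊕ T ⊕ F = True ✓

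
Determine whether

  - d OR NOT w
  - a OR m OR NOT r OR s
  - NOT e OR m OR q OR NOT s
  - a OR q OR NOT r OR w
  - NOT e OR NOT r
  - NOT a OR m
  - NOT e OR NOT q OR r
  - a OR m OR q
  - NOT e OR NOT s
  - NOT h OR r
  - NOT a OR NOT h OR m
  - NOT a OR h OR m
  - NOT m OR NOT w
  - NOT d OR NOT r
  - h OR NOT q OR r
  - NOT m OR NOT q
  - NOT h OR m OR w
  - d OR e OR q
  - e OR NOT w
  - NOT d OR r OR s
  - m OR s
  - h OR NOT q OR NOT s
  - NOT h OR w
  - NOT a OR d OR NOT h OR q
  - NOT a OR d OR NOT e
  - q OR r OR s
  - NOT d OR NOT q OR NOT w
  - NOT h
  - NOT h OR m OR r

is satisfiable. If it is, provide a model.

a = True, d = True, e = False, m = True, w = False, s = True, h = False, r = False, q = False

Unit clause (NOT h) forces h = False.
Set a = True.
  then (NOT a OR m) forces m = True.
  then (NOT m OR NOT w) forces w = False.
  then (NOT m OR NOT q) forces q = False.
Try d = False:
  (d OR e OR q) forces e = True.
  clause (NOT a OR d OR NOT e) is falsified — backtrack.
So d = True.
  then (NOT d OR NOT r) forces r = False.
  then (NOT d OR r OR s) forces s = True.
  then (NOT e OR NOT s) forces e = False.
All clauses satisfied.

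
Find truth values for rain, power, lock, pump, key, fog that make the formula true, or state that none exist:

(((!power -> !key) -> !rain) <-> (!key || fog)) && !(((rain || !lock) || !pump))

rain = False, power = False, lock = True, pump = True, key = False, fog = True

  ((!power -> !key) -> !rain) <-> (!key || fog) = True
    (!power -> !key) -> !rain = True
      !power -> !key = True
        !power = True
        !key = True
      !rain = True
    !key || fog = True
      !key = True
  !(((rain || !lock) || !pump)) = True
    (rain || !lock) || !pump = False
      rain || !lock = False
        !lock = False
      !pump = False
Both conjuncts True, so the formula holds.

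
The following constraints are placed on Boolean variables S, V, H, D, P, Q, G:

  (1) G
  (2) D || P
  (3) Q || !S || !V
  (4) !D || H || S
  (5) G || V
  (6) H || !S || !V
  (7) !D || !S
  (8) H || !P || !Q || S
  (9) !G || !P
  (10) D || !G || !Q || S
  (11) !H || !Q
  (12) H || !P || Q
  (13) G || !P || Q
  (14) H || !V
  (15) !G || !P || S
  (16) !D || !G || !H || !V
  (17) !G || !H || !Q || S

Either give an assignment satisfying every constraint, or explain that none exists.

Unit clause (G) forces G = True.
In (!G || !P) only !P is left, so P = False.
In (D || P) only D is left, so D = True.
In (!D || !S) only !S is left, so S = False.
In (!D || H || S) only H is left, so H = True.
In (!H || !Q) only !Q is left, so Q = False.
In (!D || !G || !H || !V) only !V is left, so V = False.
All clauses satisfied.

S: False, V: False, H: True, D: True, P: False, Q: False, G: True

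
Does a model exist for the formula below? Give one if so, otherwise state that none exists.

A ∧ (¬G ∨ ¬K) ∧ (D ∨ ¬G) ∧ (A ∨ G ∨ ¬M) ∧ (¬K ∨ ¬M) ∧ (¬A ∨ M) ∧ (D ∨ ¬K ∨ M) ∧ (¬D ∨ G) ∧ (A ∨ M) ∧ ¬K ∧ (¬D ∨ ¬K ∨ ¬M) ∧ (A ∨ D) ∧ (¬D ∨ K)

D = False, A = True, G = False, K = False, M = True

Unit clause (A) forces A = True.
In (¬A ∨ M) only M is left, so M = True.
Unit clause (¬K) forces K = False.
In (¬D ∨ K) only ¬D is left, so D = False.
In (D ∨ ¬G) only ¬G is left, so G = False.
All clauses satisfied.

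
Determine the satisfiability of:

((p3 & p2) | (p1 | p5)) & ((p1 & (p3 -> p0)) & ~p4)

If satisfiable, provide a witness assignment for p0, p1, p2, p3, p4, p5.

p0=T, p1=T, p2=T, p3=F, p4=F, p5=T

  (p3 & p2) | (p1 | p5) = True
    p3 & p2 = False
    p1 | p5 = True
  (p1 & (p3 -> p0)) & ~p4 = True
    p1 & (p3 -> p0) = True
      p3 -> p0 = True
    ~p4 = True
Both conjuncts True, so the formula holds.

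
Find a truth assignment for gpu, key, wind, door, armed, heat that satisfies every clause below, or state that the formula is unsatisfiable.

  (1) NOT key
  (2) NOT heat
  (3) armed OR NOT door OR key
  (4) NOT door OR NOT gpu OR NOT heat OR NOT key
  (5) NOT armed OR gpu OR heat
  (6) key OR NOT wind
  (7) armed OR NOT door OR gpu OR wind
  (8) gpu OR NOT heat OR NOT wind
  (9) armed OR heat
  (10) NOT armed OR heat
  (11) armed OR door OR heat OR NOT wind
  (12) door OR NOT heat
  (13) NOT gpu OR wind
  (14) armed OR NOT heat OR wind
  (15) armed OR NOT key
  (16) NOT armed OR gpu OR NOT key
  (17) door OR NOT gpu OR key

No satisfying assignment exists.

Case key = True:
  Clause (NOT key) is falsified — contradiction.
Case key = False:
  (NOT heat) forces heat = False.
  (key OR NOT wind) forces wind = False.
  (armed OR heat) forces armed = True.
  Clause (NOT armed OR heat) is falsified — contradiction.
Both cases fail, so the formula is unsatisfiable.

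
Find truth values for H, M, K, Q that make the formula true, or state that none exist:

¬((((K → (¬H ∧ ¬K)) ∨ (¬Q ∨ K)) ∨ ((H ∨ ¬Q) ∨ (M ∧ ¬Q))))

No satisfying assignment exists.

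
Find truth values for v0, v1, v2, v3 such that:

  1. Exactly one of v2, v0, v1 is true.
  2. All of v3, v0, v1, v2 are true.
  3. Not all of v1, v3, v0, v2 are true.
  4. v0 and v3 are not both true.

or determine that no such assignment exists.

No satisfying assignment exists.

Case v3 = True:
  (2) forces v0 = True.
  Constraint (4) is violated (v0=T, v3=T) — contradiction.
Case v3 = False:
  Constraint (2) is violated (v3=F) — contradiction.
Both cases fail — unsatisfiable.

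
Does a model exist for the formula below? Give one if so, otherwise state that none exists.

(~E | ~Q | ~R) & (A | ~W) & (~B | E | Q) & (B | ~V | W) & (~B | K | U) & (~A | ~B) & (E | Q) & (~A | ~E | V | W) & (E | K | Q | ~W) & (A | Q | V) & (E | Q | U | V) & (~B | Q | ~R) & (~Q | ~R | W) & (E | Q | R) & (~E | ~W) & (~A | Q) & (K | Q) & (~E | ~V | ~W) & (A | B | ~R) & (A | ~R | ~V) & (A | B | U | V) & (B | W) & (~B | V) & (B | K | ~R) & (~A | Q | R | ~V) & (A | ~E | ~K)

Set W = True.
  then (A | ~W) forces A = True.
  then (~A | ~B) forces B = False.
  then (~E | ~W) forces E = False.
  then (~A | Q) forces Q = True.
Set K = False.
  then (B | K | ~R) forces R = False.
Set V = False.
Set U = True.
All clauses satisfied.

W = True, K = False, E = False, R = False, V = False, Q = True, A = True, U = True, B = False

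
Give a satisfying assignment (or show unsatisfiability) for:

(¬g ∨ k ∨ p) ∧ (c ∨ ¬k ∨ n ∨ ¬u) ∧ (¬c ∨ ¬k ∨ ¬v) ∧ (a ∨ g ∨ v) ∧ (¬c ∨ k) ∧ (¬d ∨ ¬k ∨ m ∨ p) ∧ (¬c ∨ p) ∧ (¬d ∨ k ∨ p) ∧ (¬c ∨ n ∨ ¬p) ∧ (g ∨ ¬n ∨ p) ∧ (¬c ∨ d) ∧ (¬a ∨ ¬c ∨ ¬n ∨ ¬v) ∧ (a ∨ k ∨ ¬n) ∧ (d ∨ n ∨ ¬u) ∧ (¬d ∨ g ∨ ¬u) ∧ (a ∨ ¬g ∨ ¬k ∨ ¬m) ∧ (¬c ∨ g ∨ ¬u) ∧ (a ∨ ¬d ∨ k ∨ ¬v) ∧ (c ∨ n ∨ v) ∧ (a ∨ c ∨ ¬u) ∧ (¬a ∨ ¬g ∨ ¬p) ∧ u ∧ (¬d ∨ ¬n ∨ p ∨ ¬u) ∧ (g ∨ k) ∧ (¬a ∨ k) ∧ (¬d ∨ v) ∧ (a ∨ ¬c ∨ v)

Unit clause (u) forces u = True.
Set c = False.
  then (a ∨ c ∨ ¬u) forces a = True.
  then (¬a ∨ k) forces k = True.
  then (c ∨ ¬k ∨ n ∨ ¬u) forces n = True.
Set p = True.
  then (¬a ∨ ¬g ∨ ¬p) forces g = False.
  then (¬d ∨ g ∨ ¬u) forces d = False.
Set m = True.
Set v = False.
All clauses satisfied.

c: False, k: True, u: True, p: True, a: True, n: True, g: False, m: True, d: False, v: False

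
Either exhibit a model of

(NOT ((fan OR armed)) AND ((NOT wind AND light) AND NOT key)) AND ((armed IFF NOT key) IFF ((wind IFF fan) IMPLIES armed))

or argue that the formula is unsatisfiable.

light: True, armed: False, key: False, wind: False, fan: False

  NOT ((fan OR armed)) AND ((NOT wind AND light) AND NOT key) = True
    NOT ((fan OR armed)) = True
      fan OR armed = False
    (NOT wind AND light) AND NOT key = True
      NOT wind AND light = True
        NOT wind = True
      NOT key = True
  (armed IFF NOT key) IFF ((wind IFF fan) IMPLIES armed) = True
    armed IFF NOT key = False
      NOT key = True
    (wind IFF fan) IMPLIES armed = False
      wind IFF fan = True
Both conjuncts True, so the formula holds.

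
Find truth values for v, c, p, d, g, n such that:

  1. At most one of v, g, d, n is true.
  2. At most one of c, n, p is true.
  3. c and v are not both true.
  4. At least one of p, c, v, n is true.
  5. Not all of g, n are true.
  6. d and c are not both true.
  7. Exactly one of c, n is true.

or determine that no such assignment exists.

v: False, c: True, p: False, d: False, g: True, n: False

  (1) {v, g, d, n}: 1 true — at most one ✓
  (2) {c, n, p}: 1 true — at most one ✓
  (3) c=T, v=F — not both ✓
  (4) {p, c, v, n}: 1 true — at least one ✓
  (5) {g, n}: 1/2 true — not all ✓
  (6) d=F, c=T — not both ✓
  (7) {c, n}: 1 true — exactly one ✓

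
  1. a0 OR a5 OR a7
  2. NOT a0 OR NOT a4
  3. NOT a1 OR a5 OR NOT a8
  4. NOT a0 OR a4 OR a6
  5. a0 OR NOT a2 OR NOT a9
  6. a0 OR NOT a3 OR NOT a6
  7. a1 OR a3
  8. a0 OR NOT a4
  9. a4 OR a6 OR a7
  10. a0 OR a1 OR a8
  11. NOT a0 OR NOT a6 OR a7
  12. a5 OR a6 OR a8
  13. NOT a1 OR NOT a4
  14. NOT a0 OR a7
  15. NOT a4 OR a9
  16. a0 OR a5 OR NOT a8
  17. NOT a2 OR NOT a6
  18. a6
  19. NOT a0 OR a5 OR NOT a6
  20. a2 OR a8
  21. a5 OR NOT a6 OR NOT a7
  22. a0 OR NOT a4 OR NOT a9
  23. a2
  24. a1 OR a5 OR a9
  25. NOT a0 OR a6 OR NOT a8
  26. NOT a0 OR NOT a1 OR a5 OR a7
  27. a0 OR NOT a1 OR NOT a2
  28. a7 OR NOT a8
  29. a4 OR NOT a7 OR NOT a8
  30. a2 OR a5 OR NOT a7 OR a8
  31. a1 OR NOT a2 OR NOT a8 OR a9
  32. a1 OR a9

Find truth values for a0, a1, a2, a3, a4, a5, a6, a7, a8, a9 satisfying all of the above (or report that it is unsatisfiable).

Case a2 = True:
  (NOT a2 OR NOT a6) forces a6 = False.
  Clause (a6) is falsified — contradiction.
Case a2 = False:
  Clause (a2) is falsified — contradiction.
Both cases fail, so the formula is unsatisfiable.

Unsatisfiable — no assignment works.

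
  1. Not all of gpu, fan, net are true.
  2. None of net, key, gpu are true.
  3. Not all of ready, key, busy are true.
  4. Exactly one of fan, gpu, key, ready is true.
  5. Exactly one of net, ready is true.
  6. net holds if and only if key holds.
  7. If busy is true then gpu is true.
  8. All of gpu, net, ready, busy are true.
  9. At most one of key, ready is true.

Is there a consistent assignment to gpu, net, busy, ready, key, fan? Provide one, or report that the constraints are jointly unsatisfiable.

The formula is unsatisfiable.

Case gpu = True:
  Constraint (2) is violated (gpu=T) — contradiction.
Case gpu = False:
  Constraint (8) is violated (gpu=F) — contradiction.
Both cases fail — unsatisfiable.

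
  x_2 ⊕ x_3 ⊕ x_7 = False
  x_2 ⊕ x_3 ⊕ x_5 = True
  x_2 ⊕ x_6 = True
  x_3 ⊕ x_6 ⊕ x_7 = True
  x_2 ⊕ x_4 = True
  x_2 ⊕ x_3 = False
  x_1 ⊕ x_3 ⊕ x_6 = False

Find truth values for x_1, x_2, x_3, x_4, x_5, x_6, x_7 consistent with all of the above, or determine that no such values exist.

x_1 = True; x_2 = True; x_3 = True; x_4 = False; x_5 = True; x_6 = False; x_7 = False

x_2 ⊕ x_3 ⊕ x_7 = T ⊕ T ⊕ F = False ✓
x_2 ⊕ x_3 ⊕ x_5 = T ⊕ T ⊕ T = True ✓
x_2 ⊕ x_6 = T ⊕ F = True ✓
x_3 ⊕ x_6 ⊕ x_7 = T ⊕ F ⊕ F = True ✓
x_2 ⊕ x_4 = T ⊕ F = True ✓
x_2 ⊕ x_3 = T ⊕ T = False ✓
x_1 ⊕ x_3 ⊕ x_6 = T ⊕ T ⊕ F = False ✓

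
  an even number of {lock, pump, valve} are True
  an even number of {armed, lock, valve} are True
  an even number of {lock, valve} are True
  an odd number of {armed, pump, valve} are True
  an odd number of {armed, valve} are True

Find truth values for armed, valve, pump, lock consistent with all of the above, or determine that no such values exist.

armed: False, valve: True, pump: False, lock: True

{lock, pump, valve}: 2 true → even ✓
{armed, lock, valve}: 2 true → even ✓
{lock, valve}: 2 true → even ✓
{armed, pump, valve}: 1 true → odd ✓
{armed, valve}: 1 true → odd ✓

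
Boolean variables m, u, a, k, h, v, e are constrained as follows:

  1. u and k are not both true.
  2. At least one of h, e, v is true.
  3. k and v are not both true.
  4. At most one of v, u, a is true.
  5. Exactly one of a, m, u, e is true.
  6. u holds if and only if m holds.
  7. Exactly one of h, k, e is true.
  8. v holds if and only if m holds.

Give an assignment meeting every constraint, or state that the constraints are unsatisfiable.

m = False, u = False, a = False, k = False, h = False, v = False, e = True

  (1) u=F, k=F — not both ✓
  (2) {h, e, v}: 1 true — at least one ✓
  (3) k=F, v=F — not both ✓
  (4) {v, u, a}: 0 true — at most one ✓
  (5) {a, m, u, e}: 1 true — exactly one ✓
  (6) u=F, m=F — same ✓
  (7) {h, k, e}: 1 true — exactly one ✓
  (8) v=F, m=F — same ✓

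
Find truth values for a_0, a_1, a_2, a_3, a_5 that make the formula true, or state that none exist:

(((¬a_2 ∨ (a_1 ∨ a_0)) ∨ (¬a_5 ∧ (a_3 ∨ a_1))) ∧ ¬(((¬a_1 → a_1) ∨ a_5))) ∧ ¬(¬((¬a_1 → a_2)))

a_0 = True, a_1 = False, a_2 = True, a_3 = False, a_5 = False

  ((¬a_2 ∨ (a_1 ∨ a_0)) ∨ (¬a_5 ∧ (a_3 ∨ a_1))) ∧ ¬(((¬a_1 → a_1) ∨ a_5)) = True
    (¬a_2 ∨ (a_1 ∨ a_0)) ∨ (¬a_5 ∧ (a_3 ∨ a_1)) = True
      ¬a_2 ∨ (a_1 ∨ a_0) = True
        ¬a_2 = False
        a_1 ∨ a_0 = True
      ¬a_5 ∧ (a_3 ∨ a_1) = False
        ¬a_5 = True
        a_3 ∨ a_1 = False
    ¬(((¬a_1 → a_1) ∨ a_5)) = True
      (¬a_1 → a_1) ∨ a_5 = False
        ¬a_1 → a_1 = False
          ¬a_1 = True
  ¬(¬((¬a_1 → a_2))) = True
    ¬((¬a_1 → a_2)) = False
      ¬a_1 → a_2 = True
        ¬a_1 = True
Both conjuncts True, so the formula holds.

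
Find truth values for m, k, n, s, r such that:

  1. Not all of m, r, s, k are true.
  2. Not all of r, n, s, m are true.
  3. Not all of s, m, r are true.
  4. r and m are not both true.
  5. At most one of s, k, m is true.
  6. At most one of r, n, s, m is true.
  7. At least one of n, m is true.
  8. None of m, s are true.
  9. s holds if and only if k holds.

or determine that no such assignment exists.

m=F, k=F, n=T, s=F, r=F

  (1) {m, r, s, k}: 0/4 true — not all ✓
  (2) {r, n, s, m}: 1/4 true — not all ✓
  (3) {s, m, r}: 0/3 true — not all ✓
  (4) r=F, m=F — not both ✓
  (5) {s, k, m}: 0 true — at most one ✓
  (6) {r, n, s, m}: 1 true — at most one ✓
  (7) {n, m}: 1 true — at least one ✓
  (8) {m, s}: 0 true — none ✓
  (9) s=F, k=F — same ✓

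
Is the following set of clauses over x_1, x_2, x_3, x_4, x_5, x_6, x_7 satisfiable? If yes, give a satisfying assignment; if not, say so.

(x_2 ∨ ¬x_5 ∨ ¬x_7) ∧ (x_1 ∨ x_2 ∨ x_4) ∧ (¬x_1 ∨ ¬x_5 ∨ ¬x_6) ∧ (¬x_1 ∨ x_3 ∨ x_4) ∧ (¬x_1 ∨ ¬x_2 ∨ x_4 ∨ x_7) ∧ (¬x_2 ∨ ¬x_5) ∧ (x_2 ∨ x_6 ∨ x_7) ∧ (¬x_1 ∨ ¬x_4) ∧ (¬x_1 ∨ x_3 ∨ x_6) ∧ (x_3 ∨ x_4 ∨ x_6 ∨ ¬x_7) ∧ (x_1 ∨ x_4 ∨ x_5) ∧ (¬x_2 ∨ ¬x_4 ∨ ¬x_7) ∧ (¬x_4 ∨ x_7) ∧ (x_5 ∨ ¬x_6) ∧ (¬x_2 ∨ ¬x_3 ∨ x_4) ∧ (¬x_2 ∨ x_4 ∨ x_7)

Set x_1 = False.
Try x_2 = True:
  (¬x_2 ∨ ¬x_5) forces x_5 = False.
  (x_1 ∨ x_4 ∨ x_5) forces x_4 = True.
  (¬x_2 ∨ ¬x_4 ∨ ¬x_7) forces x_7 = False.
  clause (¬x_4 ∨ x_7) is falsified — backtrack.
So x_2 = False.
  then (x_1 ∨ x_2 ∨ x_4) forces x_4 = True.
  then (¬x_4 ∨ x_7) forces x_7 = True.
  then (x_2 ∨ ¬x_5 ∨ ¬x_7) forces x_5 = False.
  then (x_5 ∨ ¬x_6) forces x_6 = False.
Set x_3 = True.
All clauses satisfied.

x_1 = False, x_2 = False, x_3 = True, x_4 = True, x_5 = False, x_6 = False, x_7 = True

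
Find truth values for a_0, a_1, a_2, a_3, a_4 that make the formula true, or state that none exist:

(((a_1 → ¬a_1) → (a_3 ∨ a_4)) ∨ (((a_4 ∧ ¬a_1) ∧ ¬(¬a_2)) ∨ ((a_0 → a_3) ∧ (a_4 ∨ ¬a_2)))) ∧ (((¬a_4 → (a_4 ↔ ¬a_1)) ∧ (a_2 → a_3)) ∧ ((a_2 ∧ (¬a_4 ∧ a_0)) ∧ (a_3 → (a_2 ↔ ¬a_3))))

Unsatisfiable — no assignment works.

Case a_4 = True: the conjunct ¬a_4 is False.
Case a_4 = False: the formula simplifies to (((a_1 → ¬a_1) → a_3) ∨ ((a_0 → a_3) ∧ ¬a_2)) ∧ ((a_1 ∧ (a_2 → a_3)) ∧ ((a_2 ∧ a_0) ∧ (a_3 → (a_2 ↔ ¬a_3)))).
  a_1 = True: simplifies to (a_2 → a_3) ∧ ((a_2 ∧ a_0) ∧ (a_3 → (a_2 ↔ ¬a_3))).
    a_2 = True: simplifies to a_3 ∧ (a_0 ∧ (a_3 → ¬a_3)).
      a_3 = True: the conjunct a_3 → ¬a_3 becomes True → ¬True = False.
      a_3 = False: the conjunct a_3 is False.
    a_2 = False: the conjunct a_2 is False.
  a_1 = False: the conjunct a_1 is False.
Both cases fail — unsatisfiable.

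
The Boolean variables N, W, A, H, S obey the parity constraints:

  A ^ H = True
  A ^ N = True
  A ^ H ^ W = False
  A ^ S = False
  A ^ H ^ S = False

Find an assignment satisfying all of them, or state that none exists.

N = False, W = True, A = True, H = False, S = True

A ^ H = T ^ F = True ✓
A ^ N = T ^ F = True ✓
A ^ H ^ W = T ^ F ^ T = False ✓
A ^ S = T ^ T = False ✓
A ^ H ^ S = T ^ F ^ T = False ✓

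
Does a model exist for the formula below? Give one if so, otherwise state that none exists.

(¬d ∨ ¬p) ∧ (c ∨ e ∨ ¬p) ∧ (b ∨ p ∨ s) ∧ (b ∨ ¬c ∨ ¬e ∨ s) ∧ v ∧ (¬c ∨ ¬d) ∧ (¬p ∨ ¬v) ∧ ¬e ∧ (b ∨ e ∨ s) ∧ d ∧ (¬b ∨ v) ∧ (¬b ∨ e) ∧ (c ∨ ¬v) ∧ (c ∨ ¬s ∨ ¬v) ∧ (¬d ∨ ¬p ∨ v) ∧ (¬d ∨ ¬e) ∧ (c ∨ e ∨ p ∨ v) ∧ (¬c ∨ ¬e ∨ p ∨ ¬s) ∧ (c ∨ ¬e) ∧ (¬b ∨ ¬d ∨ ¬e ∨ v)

The formula is unsatisfiable.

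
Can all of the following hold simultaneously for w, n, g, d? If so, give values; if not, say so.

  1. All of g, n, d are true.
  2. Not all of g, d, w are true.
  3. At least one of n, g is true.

w = False, n = True, g = True, d = True

  (1) {g, n, d}: all 3 true ✓
  (2) {g, d, w}: 2/3 true — not all ✓
  (3) {n, g}: 2 true — at least one ✓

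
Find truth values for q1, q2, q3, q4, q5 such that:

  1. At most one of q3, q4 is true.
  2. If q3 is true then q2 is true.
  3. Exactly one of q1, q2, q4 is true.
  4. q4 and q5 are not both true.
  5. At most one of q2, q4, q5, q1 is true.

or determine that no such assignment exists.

q1: False, q2: True, q3: False, q4: False, q5: False

  (1) {q3, q4}: 0 true — at most one ✓
  (2) q3=F ⇒ q2: vacuous ✓
  (3) {q1, q2, q4}: 1 true — exactly one ✓
  (4) q4=F, q5=F — not both ✓
  (5) {q2, q4, q5, q1}: 1 true — at most one ✓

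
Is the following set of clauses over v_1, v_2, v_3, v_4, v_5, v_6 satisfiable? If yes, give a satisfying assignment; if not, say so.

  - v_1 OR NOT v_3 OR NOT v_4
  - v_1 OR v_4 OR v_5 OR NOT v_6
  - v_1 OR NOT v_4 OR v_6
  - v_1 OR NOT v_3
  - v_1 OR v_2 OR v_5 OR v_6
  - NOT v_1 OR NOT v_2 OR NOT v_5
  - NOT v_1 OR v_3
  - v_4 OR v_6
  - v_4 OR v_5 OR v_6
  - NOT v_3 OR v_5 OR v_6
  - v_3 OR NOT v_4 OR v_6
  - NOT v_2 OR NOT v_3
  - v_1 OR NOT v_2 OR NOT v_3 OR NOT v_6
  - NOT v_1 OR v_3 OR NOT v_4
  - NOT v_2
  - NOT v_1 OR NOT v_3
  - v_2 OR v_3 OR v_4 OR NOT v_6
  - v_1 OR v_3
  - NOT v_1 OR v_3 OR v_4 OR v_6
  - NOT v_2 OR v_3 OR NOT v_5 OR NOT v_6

Case v_1 = True:
  (NOT v_1 OR v_3) forces v_3 = True.
  Clause (NOT v_1 OR NOT v_3) is falsified — contradiction.
Case v_1 = False:
  (v_1 OR NOT v_3) forces v_3 = False.
  Clause (v_1 OR v_3) is falsified — contradiction.
Both cases fail, so the formula is unsatisfiable.

Unsatisfiable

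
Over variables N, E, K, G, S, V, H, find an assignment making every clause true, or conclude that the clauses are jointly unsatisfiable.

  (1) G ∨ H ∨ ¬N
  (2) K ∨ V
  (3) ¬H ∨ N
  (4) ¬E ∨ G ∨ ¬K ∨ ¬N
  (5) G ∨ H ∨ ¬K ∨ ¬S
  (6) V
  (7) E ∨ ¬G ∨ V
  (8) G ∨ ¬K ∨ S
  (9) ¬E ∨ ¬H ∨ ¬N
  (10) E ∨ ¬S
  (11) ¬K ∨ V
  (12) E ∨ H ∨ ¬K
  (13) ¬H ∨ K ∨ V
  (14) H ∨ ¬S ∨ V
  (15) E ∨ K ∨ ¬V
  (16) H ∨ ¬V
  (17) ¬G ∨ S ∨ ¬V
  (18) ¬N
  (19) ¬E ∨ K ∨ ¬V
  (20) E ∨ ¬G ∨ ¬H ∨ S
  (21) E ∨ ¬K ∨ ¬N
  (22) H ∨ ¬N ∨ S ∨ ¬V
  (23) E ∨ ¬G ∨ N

The formula is unsatisfiable.

Case N = True:
  Clause (¬N) is falsified — contradiction.
Case N = False:
  (¬H ∨ N) forces H = False.
  (V) forces V = True.
  Clause (H ∨ ¬V) is falsified — contradiction.
Both cases fail, so the formula is unsatisfiable.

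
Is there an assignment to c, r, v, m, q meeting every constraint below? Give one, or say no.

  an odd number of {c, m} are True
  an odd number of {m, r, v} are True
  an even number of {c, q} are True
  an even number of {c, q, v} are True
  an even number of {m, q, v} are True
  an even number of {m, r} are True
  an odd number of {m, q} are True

No satisfying assignment exists.

Adding constraints 1, 4, 5 mod 2: every variable appears an even number of times on the left, so the left side is 0.
But the right sides sum to 1 (mod 2). 0 ≠ 1 — the system is inconsistent.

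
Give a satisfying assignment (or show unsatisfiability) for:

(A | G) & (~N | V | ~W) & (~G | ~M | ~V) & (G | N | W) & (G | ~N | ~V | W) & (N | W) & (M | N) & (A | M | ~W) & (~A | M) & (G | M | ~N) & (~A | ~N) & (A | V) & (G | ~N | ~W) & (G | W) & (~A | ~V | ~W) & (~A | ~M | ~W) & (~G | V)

A=F; M=F; W=F; V=T; N=T; G=T

Try A = True:
  (~A | M) forces M = True.
  (~A | ~N) forces N = False.
  (N | W) forces W = True.
  clause (~A | ~M | ~W) is falsified — backtrack.
So A = False.
  then (A | G) forces G = True.
  then (A | V) forces V = True.
  then (~G | ~M | ~V) forces M = False.
  then (M | N) forces N = True.
  then (A | M | ~W) forces W = False.
All clauses satisfied.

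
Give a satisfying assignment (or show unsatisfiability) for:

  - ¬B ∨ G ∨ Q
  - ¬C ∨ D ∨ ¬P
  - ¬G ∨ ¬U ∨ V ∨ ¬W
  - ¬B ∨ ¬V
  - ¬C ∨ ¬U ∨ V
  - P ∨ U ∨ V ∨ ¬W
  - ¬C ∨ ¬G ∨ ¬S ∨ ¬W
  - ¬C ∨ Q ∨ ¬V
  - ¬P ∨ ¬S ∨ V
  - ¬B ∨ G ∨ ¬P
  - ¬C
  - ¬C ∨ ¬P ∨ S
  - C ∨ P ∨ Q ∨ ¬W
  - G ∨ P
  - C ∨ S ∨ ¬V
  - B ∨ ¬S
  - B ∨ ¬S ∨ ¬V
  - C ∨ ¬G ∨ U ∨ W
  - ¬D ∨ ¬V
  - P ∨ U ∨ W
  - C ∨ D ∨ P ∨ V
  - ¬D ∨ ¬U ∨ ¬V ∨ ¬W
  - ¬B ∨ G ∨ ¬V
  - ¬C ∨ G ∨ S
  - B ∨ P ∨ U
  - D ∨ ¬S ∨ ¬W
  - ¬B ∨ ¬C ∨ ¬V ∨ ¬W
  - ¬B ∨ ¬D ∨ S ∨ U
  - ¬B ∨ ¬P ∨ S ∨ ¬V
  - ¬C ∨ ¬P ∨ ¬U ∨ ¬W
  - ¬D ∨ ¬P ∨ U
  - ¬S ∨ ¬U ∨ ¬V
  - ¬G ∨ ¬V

Unit clause (¬C) forces C = False.
Set S = False.
  then (C ∨ S ∨ ¬V) forces V = False.
Set P = True.
Set W = True.
Set Q = True.
Set G = True.
  then (¬G ∨ ¬U ∨ V ∨ ¬W) forces U = False.
  then (¬D ∨ ¬P ∨ U) forces D = False.
Set B = False.
All clauses satisfied.

S: False; P: True; W: True; C: False; Q: True; G: True; D: False; V: False; B: False; U: False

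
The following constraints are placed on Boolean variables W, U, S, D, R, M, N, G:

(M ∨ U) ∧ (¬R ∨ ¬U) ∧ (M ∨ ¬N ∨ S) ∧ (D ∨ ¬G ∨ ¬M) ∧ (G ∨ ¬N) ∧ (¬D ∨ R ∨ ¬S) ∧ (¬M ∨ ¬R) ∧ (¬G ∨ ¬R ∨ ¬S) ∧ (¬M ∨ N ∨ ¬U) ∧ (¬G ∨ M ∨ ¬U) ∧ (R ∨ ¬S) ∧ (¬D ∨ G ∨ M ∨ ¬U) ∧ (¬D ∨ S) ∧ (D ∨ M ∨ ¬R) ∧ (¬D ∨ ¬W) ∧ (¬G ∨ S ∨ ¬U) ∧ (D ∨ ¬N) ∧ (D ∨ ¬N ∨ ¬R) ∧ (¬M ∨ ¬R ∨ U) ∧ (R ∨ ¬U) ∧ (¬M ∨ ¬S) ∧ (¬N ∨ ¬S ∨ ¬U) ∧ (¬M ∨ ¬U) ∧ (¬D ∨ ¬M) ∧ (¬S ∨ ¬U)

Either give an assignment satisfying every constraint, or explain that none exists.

W=T; U=F; S=F; D=F; R=F; M=T; N=F; G=F

Set W = True.
  then (¬D ∨ ¬W) forces D = False.
  then (D ∨ ¬N) forces N = False.
Try U = True:
  (¬R ∨ ¬U) forces R = False.
  clause (R ∨ ¬U) is falsified — backtrack.
So U = False.
  then (M ∨ U) forces M = True.
  then (D ∨ ¬G ∨ ¬M) forces G = False.
  then (¬M ∨ ¬R) forces R = False.
  then (R ∨ ¬S) forces S = False.
All clauses satisfied.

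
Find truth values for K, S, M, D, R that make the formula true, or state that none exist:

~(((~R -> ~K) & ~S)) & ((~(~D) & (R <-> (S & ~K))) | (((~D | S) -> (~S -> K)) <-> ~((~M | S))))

K = True; S = False; M = False; D = True; R = False

  ~(((~R -> ~K) & ~S)) = True
    (~R -> ~K) & ~S = False
      ~R -> ~K = False
        ~R = True
        ~K = False
      ~S = True
  (~(~D) & (R <-> (S & ~K))) | (((~D | S) -> (~S -> K)) <-> ~((~M | S))) = True
    ~(~D) & (R <-> (S & ~K)) = True
      ~(~D) = True
        ~D = False
      R <-> (S & ~K) = True
        S & ~K = False
          ~K = False
    ((~D | S) -> (~S -> K)) <-> ~((~M | S)) = False
      (~D | S) -> (~S -> K) = True
        ~D | S = False
          ~D = False
        ~S -> K = True
          ~S = True
      ~((~M | S)) = False
        ~M | S = True
          ~M = True
Both conjuncts True, so the formula holds.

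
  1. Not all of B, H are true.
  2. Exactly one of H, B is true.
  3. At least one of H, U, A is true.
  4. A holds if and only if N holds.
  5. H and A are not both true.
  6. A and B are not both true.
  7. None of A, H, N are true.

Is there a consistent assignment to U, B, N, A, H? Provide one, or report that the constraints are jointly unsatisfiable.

U=T; B=T; N=F; A=F; H=F

  (1) {B, H}: 1/2 true — not all ✓
  (2) {H, B}: 1 true — exactly one ✓
  (3) {H, U, A}: 1 true — at least one ✓
  (4) A=F, N=F — same ✓
  (5) H=F, A=F — not both ✓
  (6) A=F, B=T — not both ✓
  (7) {A, H, N}: 0 true — none ✓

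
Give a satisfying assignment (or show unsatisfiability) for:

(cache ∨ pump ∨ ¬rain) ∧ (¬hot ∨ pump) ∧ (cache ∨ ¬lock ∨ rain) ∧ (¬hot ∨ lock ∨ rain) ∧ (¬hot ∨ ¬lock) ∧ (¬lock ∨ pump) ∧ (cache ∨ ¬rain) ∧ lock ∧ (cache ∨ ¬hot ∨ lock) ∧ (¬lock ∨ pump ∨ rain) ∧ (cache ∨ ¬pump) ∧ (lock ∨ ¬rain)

cache = True; pump = True; hot = False; rain = True; lock = True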